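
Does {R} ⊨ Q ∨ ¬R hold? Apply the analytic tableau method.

Initial set: {R; ¬(Q ∨ ¬R)}.
¬(Q ∨ ¬R): α-rule — add ¬Q, ¬¬R.
○ open, literals {Q=0, R=1}.
0 branches closed, 1 open.
An open branch gives a countermodel: Q=0, R=1 (unmentioned atoms arbitrary); the premises hold there but the conclusion fails.

No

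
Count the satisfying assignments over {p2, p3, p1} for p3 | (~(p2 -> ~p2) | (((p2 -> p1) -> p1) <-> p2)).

Initial set: {T (p3 | (~(p2 -> ~p2) | (((p2 -> p1) -> p1) <-> p2)))}.
T (p3 | (~(p2 -> ~p2) | (((p2 -> p1) -> p1) <-> p2))): β-rule — branch into T p3  //  T (~(p2 -> ~p2) | (((p2 -> p1) -> p1) <-> p2)).
  branch 1 (add T p3):
    ○ open, literals {p3=1}.
  branch 2 (add T (~(p2 -> ~p2) | (((p2 -> p1) -> p1) <-> p2))):
    T (~(p2 -> ~p2) | (((p2 -> p1) -> p1) <-> p2)): β-rule — branch into T ~(p2 -> ~p2)  //  T (((p2 -> p1) -> p1) <-> p2).
      branch 2.1 (add T ~(p2 -> ~p2)):
        T ~(p2 -> ~p2): α-rule — add T p2, F ~p2.
        ○ open, literals {p2=1}.
      branch 2.2 (add T (((p2 -> p1) -> p1) <-> p2)):
        T (((p2 -> p1) -> p1) <-> p2): β-rule — branch into T ((p2 -> p1) -> p1), T p2  //  F ((p2 -> p1) -> p1), F p2.
          branch 2.2.1 (add T ((p2 -> p1) -> p1), T p2):
            T ((p2 -> p1) -> p1): β-rule — branch into F (p2 -> p1)  //  T p1.
              branch 2.2.1.1 (add F (p2 -> p1)):
                F (p2 -> p1): α-rule — add T p2, F p1.
                ○ open, literals {p1=0, p2=1}.
              branch 2.2.1.2 (add T p1):
                ○ open, literals {p1=1, p2=1}.
          branch 2.2.2 (add F ((p2 -> p1) -> p1), F p2):
            F ((p2 -> p1) -> p1): α-rule — add T (p2 -> p1), F p1.
            T (p2 -> p1): β-rule — branch into F p2  //  T p1.
              branch 2.2.2.1 (add F p2):
                ○ open, literals {p1=0, p2=0}.
              branch 2.2.2.2 (add T p1):
                × closes — contains both p1 and ~p1.
1 branch closed, 5 open.
Each open branch fixes some atoms; the unmentioned ones are free. Counting distinct full assignments: branch {p3=1} (p2, p1) contributes 4 new; branch {p2=1} (p3, p1) contributes 2 new; branch {p1=0, p2=1} (p3) contributes 0 new; branch {p1=1, p2=1} (p3) contributes 0 new; branch {p1=0, p2=0} (p3) contributes 1 new. Total: 7.

7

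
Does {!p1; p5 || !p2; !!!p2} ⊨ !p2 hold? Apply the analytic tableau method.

Initial set: {!p1; (p5 || !p2); !!!p2; !!p2}.
!!!p2: drop double negation, giving !p2.
× closes — contains both p2 and !p2.
All 1 branch closes.
Every branch closed, so the premises entail the conclusion.

Yes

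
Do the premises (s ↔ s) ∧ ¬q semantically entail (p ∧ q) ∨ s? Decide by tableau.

Initial set: {T ((s ↔ s) ∧ ¬q); F ((p ∧ q) ∨ s)}.
T ((s ↔ s) ∧ ¬q): α-rule — add T (s ↔ s), T ¬q.
F ((p ∧ q) ∨ s): α-rule — add F (p ∧ q), F s.
T (s ↔ s): β-rule — branch into T s, T s  //  F s, F s.
  branch 1 (add T s, T s):
    × closes — contains both s and ¬s.
  branch 2 (add F s, F s):
    F (p ∧ q): β-rule — branch into F p  //  F q.
      branch 2.1 (add F p):
        ○ open, literals {p=0, q=0, s=0}.
      branch 2.2 (add F q):
        ○ open, literals {q=0, s=0}.
1 branch closed, 2 open.
An open branch gives a countermodel: p=0, q=0, s=0 (unmentioned atoms arbitrary); the premises hold there but the conclusion fails.

No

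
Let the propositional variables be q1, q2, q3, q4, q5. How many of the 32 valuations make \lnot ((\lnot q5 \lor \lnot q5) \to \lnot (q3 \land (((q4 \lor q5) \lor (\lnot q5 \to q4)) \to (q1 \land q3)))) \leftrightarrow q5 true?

10

Initial set: {(\lnot ((\lnot q5 \lor \lnot q5) \to \lnot (q3 \land (((q4 \lor q5) \lor (\lnot q5 \to q4)) \to (q1 \land q3)))) \leftrightarrow q5)}.
(\lnot ((\lnot q5 \lor \lnot q5) \to \lnot (q3 \land (((q4 \lor q5) \lor (\lnot q5 \to q4)) \to (q1 \land q3)))) \leftrightarrow q5): β-rule — branch into \lnot ((\lnot q5 \lor \lnot q5) \to \lnot (q3 \land (((q4 \lor q5) \lor (\lnot q5 \to q4)) \to (q1 \land q3)))), q5  //  \lnot \lnot ((\lnot q5 \lor \lnot q5) \to \lnot (q3 \land (((q4 \lor q5) \lor (\lnot q5 \to q4)) \to (q1 \land q3)))), \lnot q5.
  branch 1 (add \lnot ((\lnot q5 \lor \lnot q5) \to \lnot (q3 \land (((q4 \lor q5) \lor (\lnot q5 \to q4)) \to (q1 \land q3)))), q5):
    \lnot ((\lnot q5 \lor \lnot q5) \to \lnot (q3 \land (((q4 \lor q5) \lor (\lnot q5 \to q4)) \to (q1 \land q3)))): α-rule — add (\lnot q5 \lor \lnot q5), \lnot \lnot (q3 \land (((q4 \lor q5) \lor (\lnot q5 \to q4)) \to (q1 \land q3))).
    \lnot \lnot (q3 \land (((q4 \lor q5) \lor (\lnot q5 \to q4)) \to (q1 \land q3))): α-rule — add q3, (((q4 \lor q5) \lor (\lnot q5 \to q4)) \to (q1 \land q3)).
    (\lnot q5 \lor \lnot q5): β-rule — branch into \lnot q5  //  \lnot q5.
      branch 1.1 (add \lnot q5):
        × closes — contains both q5 and \lnot q5.
      branch 1.2 (add \lnot q5):
        × closes — contains both q5 and \lnot q5.
  branch 2 (add \lnot \lnot ((\lnot q5 \lor \lnot q5) \to \lnot (q3 \land (((q4 \lor q5) \lor (\lnot q5 \to q4)) \to (q1 \land q3)))), \lnot q5):
    \lnot \lnot ((\lnot q5 \lor \lnot q5) \to \lnot (q3 \land (((q4 \lor q5) \lor (\lnot q5 \to q4)) \to (q1 \land q3)))): β-rule — branch into \lnot (\lnot q5 \lor \lnot q5)  //  \lnot (q3 \land (((q4 \lor q5) \lor (\lnot q5 \to q4)) \to (q1 \land q3))).
      branch 2.1 (add \lnot (\lnot q5 \lor \lnot q5)):
        \lnot (\lnot q5 \lor \lnot q5): α-rule — add \lnot \lnot q5, \lnot \lnot q5.
        × closes — contains both q5 and \lnot q5.
      branch 2.2 (add \lnot (q3 \land (((q4 \lor q5) \lor (\lnot q5 \to q4)) \to (q1 \land q3)))):
        \lnot (q3 \land (((q4 \lor q5) \lor (\lnot q5 \to q4)) \to (q1 \land q3))): β-rule — branch into \lnot q3  //  \lnot (((q4 \lor q5) \lor (\lnot q5 \to q4)) \to (q1 \land q3)).
          branch 2.2.1 (add \lnot q3):
            ○ open, literals {q3=false, q5=false}.
          branch 2.2.2 (add \lnot (((q4 \lor q5) \lor (\lnot q5 \to q4)) \to (q1 \land q3))):
            \lnot (((q4 \lor q5) \lor (\lnot q5 \to q4)) \to (q1 \land q3)): α-rule — add ((q4 \lor q5) \lor (\lnot q5 \to q4)), \lnot (q1 \land q3).
            ((q4 \lor q5) \lor (\lnot q5 \to q4)): β-rule — branch into (q4 \lor q5)  //  (\lnot q5 \to q4).
              branch 2.2.2.1 (add (q4 \lor q5)):
                \lnot (q1 \land q3): β-rule — branch into \lnot q1  //  \lnot q3.
                  branch 2.2.2.1.1 (add \lnot q1):
                    (q4 \lor q5): β-rule — branch into q4  //  q5.
                      branch 2.2.2.1.1.1 (add q4):
                        ○ open, literals {q1=false, q4=true, q5=false}.
                      branch 2.2.2.1.1.2 (add q5):
                        × closes — contains both q5 and \lnot q5.
                  branch 2.2.2.1.2 (add \lnot q3):
                    (q4 \lor q5): β-rule — branch into q4  //  q5.
                      branch 2.2.2.1.2.1 (add q4):
                        ○ open, literals {q3=false, q4=true, q5=false}.
                      branch 2.2.2.1.2.2 (add q5):
                        × closes — contains both q5 and \lnot q5.
              branch 2.2.2.2 (add (\lnot q5 \to q4)):
                \lnot (q1 \land q3): β-rule — branch into \lnot q1  //  \lnot q3.
                  branch 2.2.2.2.1 (add \lnot q1):
                    (\lnot q5 \to q4): β-rule — branch into \lnot \lnot q5  //  q4.
                      branch 2.2.2.2.1.1 (add \lnot \lnot q5):
                        × closes — contains both q5 and \lnot q5.
                      branch 2.2.2.2.1.2 (add q4):
                        ○ open, literals {q1=false, q4=true, q5=false}.
                  branch 2.2.2.2.2 (add \lnot q3):
                    (\lnot q5 \to q4): β-rule — branch into \lnot \lnot q5  //  q4.
                      branch 2.2.2.2.2.1 (add \lnot \lnot q5):
                        × closes — contains both q5 and \lnot q5.
                      branch 2.2.2.2.2.2 (add q4):
                        ○ open, literals {q3=false, q4=true, q5=false}.
7 branches closed, 5 open.
Each open branch fixes some atoms; the unmentioned ones are free. Counting distinct full assignments: branch {q3=false, q5=false} (q1, q2, q4) contributes 8 new; branch {q1=false, q4=true, q5=false} (q2, q3) contributes 2 new; branch {q3=false, q4=true, q5=false} (q1, q2) contributes 0 new; branch {q1=false, q4=true, q5=false} (q2, q3) contributes 0 new; branch {q3=false, q4=true, q5=false} (q1, q2) contributes 0 new. Total: 10.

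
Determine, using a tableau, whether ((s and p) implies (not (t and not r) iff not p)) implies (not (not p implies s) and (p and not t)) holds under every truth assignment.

Not valid

Assume the negation and expand:
Initial set: {not (((s and p) implies (not (t and not r) iff not p)) implies (not (not p implies s) and (p and not t)))}.
not (((s and p) implies (not (t and not r) iff not p)) implies (not (not p implies s) and (p and not t))): α-rule — add ((s and p) implies (not (t and not r) iff not p)), not (not (not p implies s) and (p and not t)).
((s and p) implies (not (t and not r) iff not p)): β-rule — branch into not (s and p)  //  (not (t and not r) iff not p).
  branch 1 (add not (s and p)):
    not (not (not p implies s) and (p and not t)): β-rule — branch into not not (not p implies s)  //  not (p and not t).
      branch 1.1 (add not not (not p implies s)):
        not (s and p): β-rule — branch into not s  //  not p.
          branch 1.1.1 (add not s):
            not not (not p implies s): β-rule — branch into not not p  //  s.
              branch 1.1.1.1 (add not not p):
                ○ open, literals {p=T, s=F}.
              branch 1.1.1.2 (add s):
                × closes — contains both s and not s.
          branch 1.1.2 (add not p):
            not not (not p implies s): β-rule — branch into not not p  //  s.
              branch 1.1.2.1 (add not not p):
                × closes — contains both p and not p.
              branch 1.1.2.2 (add s):
                ○ open, literals {p=F, s=T}.
      branch 1.2 (add not (p and not t)):
        not (s and p): β-rule — branch into not s  //  not p.
          branch 1.2.1 (add not s):
            not (p and not t): β-rule — branch into not p  //  not not t.
              branch 1.2.1.1 (add not p):
                ○ open, literals {p=F, s=F}.
              branch 1.2.1.2 (add not not t):
                ○ open, literals {s=F, t=T}.
          branch 1.2.2 (add not p):
            not (p and not t): β-rule — branch into not p  //  not not t.
              branch 1.2.2.1 (add not p):
                ○ open, literals {p=F}.
              branch 1.2.2.2 (add not not t):
                ○ open, literals {p=F, t=T}.
  branch 2 (add (not (t and not r) iff not p)):
    not (not (not p implies s) and (p and not t)): β-rule — branch into not not (not p implies s)  //  not (p and not t).
      branch 2.1 (add not not (not p implies s)):
        (not (t and not r) iff not p): β-rule — branch into not (t and not r), not p  //  not not (t and not r), not not p.
          branch 2.1.1 (add not (t and not r), not p):
            not not (not p implies s): β-rule — branch into not not p  //  s.
              branch 2.1.1.1 (add not not p):
                × closes — contains both p and not p.
              branch 2.1.1.2 (add s):
                not (t and not r): β-rule — branch into not t  //  not not r.
                  branch 2.1.1.2.1 (add not t):
                    ○ open, literals {p=F, s=T, t=F}.
                  branch 2.1.1.2.2 (add not not r):
                    ○ open, literals {p=F, r=T, s=T}.
          branch 2.1.2 (add not not (t and not r), not not p):
            not not (t and not r): α-rule — add t, not r.
            not not (not p implies s): β-rule — branch into not not p  //  s.
              branch 2.1.2.1 (add not not p):
                ○ open, literals {p=T, r=F, t=T}.
              branch 2.1.2.2 (add s):
                ○ open, literals {p=T, r=F, s=T, t=T}.
      branch 2.2 (add not (p and not t)):
        (not (t and not r) iff not p): β-rule — branch into not (t and not r), not p  //  not not (t and not r), not not p.
          branch 2.2.1 (add not (t and not r), not p):
            not (p and not t): β-rule — branch into not p  //  not not t.
              branch 2.2.1.1 (add not p):
                not (t and not r): β-rule — branch into not t  //  not not r.
                  branch 2.2.1.1.1 (add not t):
                    ○ open, literals {p=F, t=F}.
                  branch 2.2.1.1.2 (add not not r):
                    ○ open, literals {p=F, r=T}.
              branch 2.2.1.2 (add not not t):
                not (t and not r): β-rule — branch into not t  //  not not r.
                  branch 2.2.1.2.1 (add not t):
                    × closes — contains both t and not t.
                  branch 2.2.1.2.2 (add not not r):
                    ○ open, literals {p=F, r=T, t=T}.
          branch 2.2.2 (add not not (t and not r), not not p):
            not not (t and not r): α-rule — add t, not r.
            not (p and not t): β-rule — branch into not p  //  not not t.
              branch 2.2.2.1 (add not p):
                × closes — contains both p and not p.
              branch 2.2.2.2 (add not not t):
                ○ open, literals {p=T, r=F, t=T}.
5 branches closed, 14 open.
An open branch gives a countermodel: p=T, s=F (unmentioned atoms arbitrary); under it the original formula is false.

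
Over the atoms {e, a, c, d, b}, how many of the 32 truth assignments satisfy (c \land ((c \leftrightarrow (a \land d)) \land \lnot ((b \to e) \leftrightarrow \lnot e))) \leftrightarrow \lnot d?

Initial set: {T ((c \land ((c \leftrightarrow (a \land d)) \land \lnot ((b \to e) \leftrightarrow \lnot e))) \leftrightarrow \lnot d)}.
T ((c \land ((c \leftrightarrow (a \land d)) \land \lnot ((b \to e) \leftrightarrow \lnot e))) \leftrightarrow \lnot d): β-rule — branch into T (c \land ((c \leftrightarrow (a \land d)) \land \lnot ((b \to e) \leftrightarrow \lnot e))), T \lnot d  //  F (c \land ((c \leftrightarrow (a \land d)) \land \lnot ((b \to e) \leftrightarrow \lnot e))), F \lnot d.
  branch 1 (add T (c \land ((c \leftrightarrow (a \land d)) \land \lnot ((b \to e) \leftrightarrow \lnot e))), T \lnot d):
    T (c \land ((c \leftrightarrow (a \land d)) \land \lnot ((b \to e) \leftrightarrow \lnot e))): α-rule — add T c, T ((c \leftrightarrow (a \land d)) \land \lnot ((b \to e) \leftrightarrow \lnot e)).
    T ((c \leftrightarrow (a \land d)) \land \lnot ((b \to e) \leftrightarrow \lnot e)): α-rule — add T (c \leftrightarrow (a \land d)), T \lnot ((b \to e) \leftrightarrow \lnot e).
    T (c \leftrightarrow (a \land d)): β-rule — branch into T c, T (a \land d)  //  F c, F (a \land d).
      branch 1.1 (add T c, T (a \land d)):
        T (a \land d): α-rule — add T a, T d.
        × closes — contains both d and \lnot d.
      branch 1.2 (add F c, F (a \land d)):
        × closes — contains both c and \lnot c.
  branch 2 (add F (c \land ((c \leftrightarrow (a \land d)) \land \lnot ((b \to e) \leftrightarrow \lnot e))), F \lnot d):
    F (c \land ((c \leftrightarrow (a \land d)) \land \lnot ((b \to e) \leftrightarrow \lnot e))): β-rule — branch into F c  //  F ((c \leftrightarrow (a \land d)) \land \lnot ((b \to e) \leftrightarrow \lnot e)).
      branch 2.1 (add F c):
        ○ open, literals {c=false, d=true}.
      branch 2.2 (add F ((c \leftrightarrow (a \land d)) \land \lnot ((b \to e) \leftrightarrow \lnot e))):
        F ((c \leftrightarrow (a \land d)) \land \lnot ((b \to e) \leftrightarrow \lnot e)): β-rule — branch into F (c \leftrightarrow (a \land d))  //  F \lnot ((b \to e) \leftrightarrow \lnot e).
          branch 2.2.1 (add F (c \leftrightarrow (a \land d))):
            F (c \leftrightarrow (a \land d)): β-rule — branch into T c, F (a \land d)  //  F c, T (a \land d).
              branch 2.2.1.1 (add T c, F (a \land d)):
                F (a \land d): β-rule — branch into F a  //  F d.
                  branch 2.2.1.1.1 (add F a):
                    ○ open, literals {a=false, c=true, d=true}.
                  branch 2.2.1.1.2 (add F d):
                    × closes — contains both d and \lnot d.
              branch 2.2.1.2 (add F c, T (a \land d)):
                T (a \land d): α-rule — add T a, T d.
                ○ open, literals {a=true, c=false, d=true}.
          branch 2.2.2 (add F \lnot ((b \to e) \leftrightarrow \lnot e)):
            F \lnot ((b \to e) \leftrightarrow \lnot e): β-rule — branch into T (b \to e), T \lnot e  //  F (b \to e), F \lnot e.
              branch 2.2.2.1 (add T (b \to e), T \lnot e):
                T (b \to e): β-rule — branch into F b  //  T e.
                  branch 2.2.2.1.1 (add F b):
                    ○ open, literals {b=false, d=true, e=false}.
                  branch 2.2.2.1.2 (add T e):
                    × closes — contains both e and \lnot e.
              branch 2.2.2.2 (add F (b \to e), F \lnot e):
                F (b \to e): α-rule — add T b, F e.
                × closes — contains both e and \lnot e.
5 branches closed, 4 open.
Each open branch fixes some atoms; the unmentioned ones are free. Counting distinct full assignments: branch {c=false, d=true} (e, a, b) contributes 8 new; branch {a=false, c=true, d=true} (e, b) contributes 4 new; branch {a=true, c=false, d=true} (e, b) contributes 0 new; branch {b=false, d=true, e=false} (a, c) contributes 1 new. Total: 13.

13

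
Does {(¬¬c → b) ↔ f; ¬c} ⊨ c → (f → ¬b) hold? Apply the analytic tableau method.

Yes

Initial set: {((¬¬c → b) ↔ f); ¬c; ¬(c → (f → ¬b))}.
¬(c → (f → ¬b)): α-rule — add c, ¬(f → ¬b).
× closes — contains both c and ¬c.
All 1 branch closes.
Every branch closed, so the premises entail the conclusion.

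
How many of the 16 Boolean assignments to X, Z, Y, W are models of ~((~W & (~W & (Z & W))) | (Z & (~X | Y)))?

10

Initial set: {~((~W & (~W & (Z & W))) | (Z & (~X | Y)))}.
~((~W & (~W & (Z & W))) | (Z & (~X | Y))): α-rule — add ~(~W & (~W & (Z & W))), ~(Z & (~X | Y)).
~(~W & (~W & (Z & W))): β-rule — branch into ~~W  //  ~(~W & (Z & W)).
  branch 1 (add ~~W):
    ~(Z & (~X | Y)): β-rule — branch into ~Z  //  ~(~X | Y).
      branch 1.1 (add ~Z):
        ○ open, literals {W=true, Z=false}.
      branch 1.2 (add ~(~X | Y)):
        ~(~X | Y): α-rule — add ~~X, ~Y.
        ○ open, literals {W=true, X=true, Y=false}.
  branch 2 (add ~(~W & (Z & W))):
    ~(Z & (~X | Y)): β-rule — branch into ~Z  //  ~(~X | Y).
      branch 2.1 (add ~Z):
        ~(~W & (Z & W)): β-rule — branch into ~~W  //  ~(Z & W).
          branch 2.1.1 (add ~~W):
            ○ open, literals {W=true, Z=false}.
          branch 2.1.2 (add ~(Z & W)):
            ~(Z & W): β-rule — branch into ~Z  //  ~W.
              branch 2.1.2.1 (add ~Z):
                ○ open, literals {Z=false}.
              branch 2.1.2.2 (add ~W):
                ○ open, literals {W=false, Z=false}.
      branch 2.2 (add ~(~X | Y)):
        ~(~X | Y): α-rule — add ~~X, ~Y.
        ~(~W & (Z & W)): β-rule — branch into ~~W  //  ~(Z & W).
          branch 2.2.1 (add ~~W):
            ○ open, literals {W=true, X=true, Y=false}.
          branch 2.2.2 (add ~(Z & W)):
            ~(Z & W): β-rule — branch into ~Z  //  ~W.
              branch 2.2.2.1 (add ~Z):
                ○ open, literals {X=true, Y=false, Z=false}.
              branch 2.2.2.2 (add ~W):
                ○ open, literals {W=false, X=true, Y=false}.
0 branches closed, 8 open.
Each open branch fixes some atoms; the unmentioned ones are free. Counting distinct full assignments: branch {W=true, Z=false} (X, Y) contributes 4 new; branch {W=true, X=true, Y=false} (Z) contributes 1 new; branch {W=true, Z=false} (X, Y) contributes 0 new; branch {Z=false} (X, Y, W) contributes 4 new; branch {W=false, Z=false} (X, Y) contributes 0 new; branch {W=true, X=true, Y=false} (Z) contributes 0 new; branch {X=true, Y=false, Z=false} (W) contributes 0 new; branch {W=false, X=true, Y=false} (Z) contributes 1 new. Total: 10.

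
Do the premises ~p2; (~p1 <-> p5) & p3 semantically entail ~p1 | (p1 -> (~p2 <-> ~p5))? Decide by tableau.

Initial set: {~p2; ((~p1 <-> p5) & p3); ~(~p1 | (p1 -> (~p2 <-> ~p5)))}.
((~p1 <-> p5) & p3): α-rule — add (~p1 <-> p5), p3.
~(~p1 | (p1 -> (~p2 <-> ~p5))): α-rule — add ~~p1, ~(p1 -> (~p2 <-> ~p5)).
~(p1 -> (~p2 <-> ~p5)): α-rule — add p1, ~(~p2 <-> ~p5).
(~p1 <-> p5): β-rule — branch into ~p1, p5  //  ~~p1, ~p5.
  branch 1 (add ~p1, p5):
    × closes — contains both p1 and ~p1.
  branch 2 (add ~~p1, ~p5):
    ~(~p2 <-> ~p5): β-rule — branch into ~p2, ~~p5  //  ~~p2, ~p5.
      branch 2.1 (add ~p2, ~~p5):
        × closes — contains both p5 and ~p5.
      branch 2.2 (add ~~p2, ~p5):
        × closes — contains both p2 and ~p2.
All 3 branches close.
Every branch closed, so the premises entail the conclusion.

Yes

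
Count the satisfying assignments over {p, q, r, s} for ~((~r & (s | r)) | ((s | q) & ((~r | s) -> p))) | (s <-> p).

12

Initial set: {(~((~r & (s | r)) | ((s | q) & ((~r | s) -> p))) | (s <-> p))}.
(~((~r & (s | r)) | ((s | q) & ((~r | s) -> p))) | (s <-> p)): β-rule — branch into ~((~r & (s | r)) | ((s | q) & ((~r | s) -> p)))  //  (s <-> p).
  branch 1 (add ~((~r & (s | r)) | ((s | q) & ((~r | s) -> p)))):
    ~((~r & (s | r)) | ((s | q) & ((~r | s) -> p))): α-rule — add ~(~r & (s | r)), ~((s | q) & ((~r | s) -> p)).
    ~(~r & (s | r)): β-rule — branch into ~~r  //  ~(s | r).
      branch 1.1 (add ~~r):
        ~((s | q) & ((~r | s) -> p)): β-rule — branch into ~(s | q)  //  ~((~r | s) -> p).
          branch 1.1.1 (add ~(s | q)):
            ~(s | q): α-rule — add ~s, ~q.
            ○ open, literals {q=F, r=T, s=F}.
          branch 1.1.2 (add ~((~r | s) -> p)):
            ~((~r | s) -> p): α-rule — add (~r | s), ~p.
            (~r | s): β-rule — branch into ~r  //  s.
              branch 1.1.2.1 (add ~r):
                × closes — contains both r and ~r.
              branch 1.1.2.2 (add s):
                ○ open, literals {p=F, r=T, s=T}.
      branch 1.2 (add ~(s | r)):
        ~(s | r): α-rule — add ~s, ~r.
        ~((s | q) & ((~r | s) -> p)): β-rule — branch into ~(s | q)  //  ~((~r | s) -> p).
          branch 1.2.1 (add ~(s | q)):
            ~(s | q): α-rule — add ~s, ~q.
            ○ open, literals {q=F, r=F, s=F}.
          branch 1.2.2 (add ~((~r | s) -> p)):
            ~((~r | s) -> p): α-rule — add (~r | s), ~p.
            (~r | s): β-rule — branch into ~r  //  s.
              branch 1.2.2.1 (add ~r):
                ○ open, literals {p=F, r=F, s=F}.
              branch 1.2.2.2 (add s):
                × closes — contains both s and ~s.
  branch 2 (add (s <-> p)):
    (s <-> p): β-rule — branch into s, p  //  ~s, ~p.
      branch 2.1 (add s, p):
        ○ open, literals {p=T, s=T}.
      branch 2.2 (add ~s, ~p):
        ○ open, literals {p=F, s=F}.
2 branches closed, 6 open.
Each open branch fixes some atoms; the unmentioned ones are free. Counting distinct full assignments: branch {q=F, r=T, s=F} (p) contributes 2 new; branch {p=F, r=T, s=T} (q) contributes 2 new; branch {q=F, r=F, s=F} (p) contributes 2 new; branch {p=F, r=F, s=F} (q) contributes 1 new; branch {p=T, s=T} (q, r) contributes 4 new; branch {p=F, s=F} (q, r) contributes 1 new. Total: 12.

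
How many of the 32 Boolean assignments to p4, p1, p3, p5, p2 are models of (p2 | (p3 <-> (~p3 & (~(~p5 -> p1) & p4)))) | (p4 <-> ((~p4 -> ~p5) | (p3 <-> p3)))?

Initial set: {((p2 | (p3 <-> (~p3 & (~(~p5 -> p1) & p4)))) | (p4 <-> ((~p4 -> ~p5) | (p3 <-> p3))))}.
((p2 | (p3 <-> (~p3 & (~(~p5 -> p1) & p4)))) | (p4 <-> ((~p4 -> ~p5) | (p3 <-> p3)))): β-rule — branch into (p2 | (p3 <-> (~p3 & (~(~p5 -> p1) & p4))))  //  (p4 <-> ((~p4 -> ~p5) | (p3 <-> p3))).
  branch 1 (add (p2 | (p3 <-> (~p3 & (~(~p5 -> p1) & p4))))):
    (p2 | (p3 <-> (~p3 & (~(~p5 -> p1) & p4)))): β-rule — branch into p2  //  (p3 <-> (~p3 & (~(~p5 -> p1) & p4))).
      branch 1.1 (add p2):
        ○ open, literals {p2=true}.
      branch 1.2 (add (p3 <-> (~p3 & (~(~p5 -> p1) & p4)))):
        (p3 <-> (~p3 & (~(~p5 -> p1) & p4))): β-rule — branch into p3, (~p3 & (~(~p5 -> p1) & p4))  //  ~p3, ~(~p3 & (~(~p5 -> p1) & p4)).
          branch 1.2.1 (add p3, (~p3 & (~(~p5 -> p1) & p4))):
            (~p3 & (~(~p5 -> p1) & p4)): α-rule — add ~p3, (~(~p5 -> p1) & p4).
            × closes — contains both p3 and ~p3.
          branch 1.2.2 (add ~p3, ~(~p3 & (~(~p5 -> p1) & p4))):
            ~(~p3 & (~(~p5 -> p1) & p4)): β-rule — branch into ~~p3  //  ~(~(~p5 -> p1) & p4).
              branch 1.2.2.1 (add ~~p3):
                × closes — contains both p3 and ~p3.
              branch 1.2.2.2 (add ~(~(~p5 -> p1) & p4)):
                ~(~(~p5 -> p1) & p4): β-rule — branch into ~~(~p5 -> p1)  //  ~p4.
                  branch 1.2.2.2.1 (add ~~(~p5 -> p1)):
                    ~~(~p5 -> p1): β-rule — branch into ~~p5  //  p1.
                      branch 1.2.2.2.1.1 (add ~~p5):
                        ○ open, literals {p3=false, p5=true}.
                      branch 1.2.2.2.1.2 (add p1):
                        ○ open, literals {p1=true, p3=false}.
                  branch 1.2.2.2.2 (add ~p4):
                    ○ open, literals {p3=false, p4=false}.
  branch 2 (add (p4 <-> ((~p4 -> ~p5) | (p3 <-> p3)))):
    (p4 <-> ((~p4 -> ~p5) | (p3 <-> p3))): β-rule — branch into p4, ((~p4 -> ~p5) | (p3 <-> p3))  //  ~p4, ~((~p4 -> ~p5) | (p3 <-> p3)).
      branch 2.1 (add p4, ((~p4 -> ~p5) | (p3 <-> p3))):
        ((~p4 -> ~p5) | (p3 <-> p3)): β-rule — branch into (~p4 -> ~p5)  //  (p3 <-> p3).
          branch 2.1.1 (add (~p4 -> ~p5)):
            (~p4 -> ~p5): β-rule — branch into ~~p4  //  ~p5.
              branch 2.1.1.1 (add ~~p4):
                ○ open, literals {p4=true}.
              branch 2.1.1.2 (add ~p5):
                ○ open, literals {p4=true, p5=false}.
          branch 2.1.2 (add (p3 <-> p3)):
            (p3 <-> p3): β-rule — branch into p3, p3  //  ~p3, ~p3.
              branch 2.1.2.1 (add p3, p3):
                ○ open, literals {p3=true, p4=true}.
              branch 2.1.2.2 (add ~p3, ~p3):
                ○ open, literals {p3=false, p4=true}.
      branch 2.2 (add ~p4, ~((~p4 -> ~p5) | (p3 <-> p3))):
        ~((~p4 -> ~p5) | (p3 <-> p3)): α-rule — add ~(~p4 -> ~p5), ~(p3 <-> p3).
        ~(~p4 -> ~p5): α-rule — add ~p4, ~~p5.
        ~(p3 <-> p3): β-rule — branch into p3, ~p3  //  ~p3, p3.
          branch 2.2.1 (add p3, ~p3):
            × closes — contains both p3 and ~p3.
          branch 2.2.2 (add ~p3, p3):
            × closes — contains both p3 and ~p3.
4 branches closed, 8 open.
Each open branch fixes some atoms; the unmentioned ones are free. Counting distinct full assignments: branch {p2=true} (p4, p1, p3, p5) contributes 16 new; branch {p3=false, p5=true} (p4, p1, p2) contributes 4 new; branch {p1=true, p3=false} (p4, p5, p2) contributes 2 new; branch {p3=false, p4=false} (p1, p5, p2) contributes 1 new; branch {p4=true} (p1, p3, p5, p2) contributes 5 new; branch {p4=true, p5=false} (p1, p3, p2) contributes 0 new; branch {p3=true, p4=true} (p1, p5, p2) contributes 0 new; branch {p3=false, p4=true} (p1, p5, p2) contributes 0 new. Total: 28.

28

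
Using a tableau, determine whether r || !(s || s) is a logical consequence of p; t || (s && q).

Initial set: {p; (t || (s && q)); !(r || !(s || s))}.
!(r || !(s || s)): α-rule — add !r, !!(s || s).
(t || (s && q)): β-rule — branch into t  //  (s && q).
  branch 1 (add t):
    !!(s || s): β-rule — branch into s  //  s.
      branch 1.1 (add s):
        ○ open, literals {p=true, r=false, s=true, t=true}.
      branch 1.2 (add s):
        ○ open, literals {p=true, r=false, s=true, t=true}.
  branch 2 (add (s && q)):
    (s && q): α-rule — add s, q.
    !!(s || s): β-rule — branch into s  //  s.
      branch 2.1 (add s):
        ○ open, literals {p=true, q=true, r=false, s=true}.
      branch 2.2 (add s):
        ○ open, literals {p=true, q=true, r=false, s=true}.
0 branches closed, 4 open.
An open branch gives a countermodel: p=true, r=false, s=true, t=true (unmentioned atoms arbitrary); the premises hold there but the conclusion fails.

No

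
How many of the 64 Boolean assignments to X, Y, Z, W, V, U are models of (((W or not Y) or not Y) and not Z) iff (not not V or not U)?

28

Initial set: {((((W or not Y) or not Y) and not Z) iff (not not V or not U))}.
((((W or not Y) or not Y) and not Z) iff (not not V or not U)): β-rule — branch into (((W or not Y) or not Y) and not Z), (not not V or not U)  //  not (((W or not Y) or not Y) and not Z), not (not not V or not U).
  branch 1 (add (((W or not Y) or not Y) and not Z), (not not V or not U)):
    (((W or not Y) or not Y) and not Z): α-rule — add ((W or not Y) or not Y), not Z.
    (not not V or not U): β-rule — branch into not not V  //  not U.
      branch 1.1 (add not not V):
        not not V: drop double negation, giving V.
        ((W or not Y) or not Y): β-rule — branch into (W or not Y)  //  not Y.
          branch 1.1.1 (add (W or not Y)):
            (W or not Y): β-rule — branch into W  //  not Y.
              branch 1.1.1.1 (add W):
                ○ open, literals {V=T, W=T, Z=F}.
              branch 1.1.1.2 (add not Y):
                ○ open, literals {V=T, Y=F, Z=F}.
          branch 1.1.2 (add not Y):
            ○ open, literals {V=T, Y=F, Z=F}.
      branch 1.2 (add not U):
        ((W or not Y) or not Y): β-rule — branch into (W or not Y)  //  not Y.
          branch 1.2.1 (add (W or not Y)):
            (W or not Y): β-rule — branch into W  //  not Y.
              branch 1.2.1.1 (add W):
                ○ open, literals {U=F, W=T, Z=F}.
              branch 1.2.1.2 (add not Y):
                ○ open, literals {U=F, Y=F, Z=F}.
          branch 1.2.2 (add not Y):
            ○ open, literals {U=F, Y=F, Z=F}.
  branch 2 (add not (((W or not Y) or not Y) and not Z), not (not not V or not U)):
    not (not not V or not U): α-rule — add not not not V, not not U.
    not not not V: drop double negation, giving not V.
    not (((W or not Y) or not Y) and not Z): β-rule — branch into not ((W or not Y) or not Y)  //  not not Z.
      branch 2.1 (add not ((W or not Y) or not Y)):
        not ((W or not Y) or not Y): α-rule — add not (W or not Y), not not Y.
        not (W or not Y): α-rule — add not W, not not Y.
        ○ open, literals {U=T, V=F, W=F, Y=T}.
      branch 2.2 (add not not Z):
        ○ open, literals {U=T, V=F, Z=T}.
0 branches closed, 8 open.
Each open branch fixes some atoms; the unmentioned ones are free. Counting distinct full assignments: branch {V=T, W=T, Z=F} (X, Y, U) contributes 8 new; branch {V=T, Y=F, Z=F} (X, W, U) contributes 4 new; branch {V=T, Y=F, Z=F} (X, W, U) contributes 0 new; branch {U=F, W=T, Z=F} (X, Y, V) contributes 4 new; branch {U=F, Y=F, Z=F} (X, W, V) contributes 2 new; branch {U=F, Y=F, Z=F} (X, W, V) contributes 0 new; branch {U=T, V=F, W=F, Y=T} (X, Z) contributes 4 new; branch {U=T, V=F, Z=T} (X, Y, W) contributes 6 new. Total: 28.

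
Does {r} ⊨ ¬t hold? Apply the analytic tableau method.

No

Initial set: {r; ¬¬t}.
○ open, literals {r=T, t=T}.
0 branches closed, 1 open.
An open branch gives a countermodel: r=T, t=T (unmentioned atoms arbitrary); the premises hold there but the conclusion fails.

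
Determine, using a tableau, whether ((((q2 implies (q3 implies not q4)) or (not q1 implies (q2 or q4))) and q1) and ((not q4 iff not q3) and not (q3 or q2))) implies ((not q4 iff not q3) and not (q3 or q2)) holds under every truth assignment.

Valid

Assume the negation and expand:
Initial set: {not (((((q2 implies (q3 implies not q4)) or (not q1 implies (q2 or q4))) and q1) and ((not q4 iff not q3) and not (q3 or q2))) implies ((not q4 iff not q3) and not (q3 or q2)))}.
not (((((q2 implies (q3 implies not q4)) or (not q1 implies (q2 or q4))) and q1) and ((not q4 iff not q3) and not (q3 or q2))) implies ((not q4 iff not q3) and not (q3 or q2))): α-rule — add ((((q2 implies (q3 implies not q4)) or (not q1 implies (q2 or q4))) and q1) and ((not q4 iff not q3) and not (q3 or q2))), not ((not q4 iff not q3) and not (q3 or q2)).
((((q2 implies (q3 implies not q4)) or (not q1 implies (q2 or q4))) and q1) and ((not q4 iff not q3) and not (q3 or q2))): α-rule — add (((q2 implies (q3 implies not q4)) or (not q1 implies (q2 or q4))) and q1), ((not q4 iff not q3) and not (q3 or q2)).
(((q2 implies (q3 implies not q4)) or (not q1 implies (q2 or q4))) and q1): α-rule — add ((q2 implies (q3 implies not q4)) or (not q1 implies (q2 or q4))), q1.
((not q4 iff not q3) and not (q3 or q2)): α-rule — add (not q4 iff not q3), not (q3 or q2).
not (q3 or q2): α-rule — add not q3, not q2.
not ((not q4 iff not q3) and not (q3 or q2)): β-rule — branch into not (not q4 iff not q3)  //  not not (q3 or q2).
  branch 1 (add not (not q4 iff not q3)):
    ((q2 implies (q3 implies not q4)) or (not q1 implies (q2 or q4))): β-rule — branch into (q2 implies (q3 implies not q4))  //  (not q1 implies (q2 or q4)).
      branch 1.1 (add (q2 implies (q3 implies not q4))):
        (not q4 iff not q3): β-rule — branch into not q4, not q3  //  not not q4, not not q3.
          branch 1.1.1 (add not q4, not q3):
            not (not q4 iff not q3): β-rule — branch into not q4, not not q3  //  not not q4, not q3.
              branch 1.1.1.1 (add not q4, not not q3):
                × closes — contains both q3 and not q3.
              branch 1.1.1.2 (add not not q4, not q3):
                × closes — contains both q4 and not q4.
          branch 1.1.2 (add not not q4, not not q3):
            × closes — contains both q3 and not q3.
      branch 1.2 (add (not q1 implies (q2 or q4))):
        (not q4 iff not q3): β-rule — branch into not q4, not q3  //  not not q4, not not q3.
          branch 1.2.1 (add not q4, not q3):
            not (not q4 iff not q3): β-rule — branch into not q4, not not q3  //  not not q4, not q3.
              branch 1.2.1.1 (add not q4, not not q3):
                × closes — contains both q3 and not q3.
              branch 1.2.1.2 (add not not q4, not q3):
                × closes — contains both q4 and not q4.
          branch 1.2.2 (add not not q4, not not q3):
            × closes — contains both q3 and not q3.
  branch 2 (add not not (q3 or q2)):
    ((q2 implies (q3 implies not q4)) or (not q1 implies (q2 or q4))): β-rule — branch into (q2 implies (q3 implies not q4))  //  (not q1 implies (q2 or q4)).
      branch 2.1 (add (q2 implies (q3 implies not q4))):
        (not q4 iff not q3): β-rule — branch into not q4, not q3  //  not not q4, not not q3.
          branch 2.1.1 (add not q4, not q3):
            not not (q3 or q2): β-rule — branch into q3  //  q2.
              branch 2.1.1.1 (add q3):
                × closes — contains both q3 and not q3.
              branch 2.1.1.2 (add q2):
                × closes — contains both q2 and not q2.
          branch 2.1.2 (add not not q4, not not q3):
            × closes — contains both q3 and not q3.
      branch 2.2 (add (not q1 implies (q2 or q4))):
        (not q4 iff not q3): β-rule — branch into not q4, not q3  //  not not q4, not not q3.
          branch 2.2.1 (add not q4, not q3):
            not not (q3 or q2): β-rule — branch into q3  //  q2.
              branch 2.2.1.1 (add q3):
                × closes — contains both q3 and not q3.
              branch 2.2.1.2 (add q2):
                × closes — contains both q2 and not q2.
          branch 2.2.2 (add not not q4, not not q3):
            × closes — contains both q3 and not q3.
All 12 branches close.
Every branch closed, so the negation is unsatisfiable and the formula is valid.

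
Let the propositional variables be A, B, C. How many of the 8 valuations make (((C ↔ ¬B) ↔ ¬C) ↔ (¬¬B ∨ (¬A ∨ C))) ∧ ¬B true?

Initial set: {((((C ↔ ¬B) ↔ ¬C) ↔ (¬¬B ∨ (¬A ∨ C))) ∧ ¬B)}.
((((C ↔ ¬B) ↔ ¬C) ↔ (¬¬B ∨ (¬A ∨ C))) ∧ ¬B): α-rule — add (((C ↔ ¬B) ↔ ¬C) ↔ (¬¬B ∨ (¬A ∨ C))), ¬B.
(((C ↔ ¬B) ↔ ¬C) ↔ (¬¬B ∨ (¬A ∨ C))): β-rule — branch into ((C ↔ ¬B) ↔ ¬C), (¬¬B ∨ (¬A ∨ C))  //  ¬((C ↔ ¬B) ↔ ¬C), ¬(¬¬B ∨ (¬A ∨ C)).
  branch 1 (add ((C ↔ ¬B) ↔ ¬C), (¬¬B ∨ (¬A ∨ C))):
    ((C ↔ ¬B) ↔ ¬C): β-rule — branch into (C ↔ ¬B), ¬C  //  ¬(C ↔ ¬B), ¬¬C.
      branch 1.1 (add (C ↔ ¬B), ¬C):
        (¬¬B ∨ (¬A ∨ C)): β-rule — branch into ¬¬B  //  (¬A ∨ C).
          branch 1.1.1 (add ¬¬B):
            ¬¬B: drop double negation, giving B.
            × closes — contains both B and ¬B.
          branch 1.1.2 (add (¬A ∨ C)):
            (C ↔ ¬B): β-rule — branch into C, ¬B  //  ¬C, ¬¬B.
              branch 1.1.2.1 (add C, ¬B):
                × closes — contains both C and ¬C.
              branch 1.1.2.2 (add ¬C, ¬¬B):
                × closes — contains both B and ¬B.
      branch 1.2 (add ¬(C ↔ ¬B), ¬¬C):
        (¬¬B ∨ (¬A ∨ C)): β-rule — branch into ¬¬B  //  (¬A ∨ C).
          branch 1.2.1 (add ¬¬B):
            ¬¬B: drop double negation, giving B.
            × closes — contains both B and ¬B.
          branch 1.2.2 (add (¬A ∨ C)):
            ¬(C ↔ ¬B): β-rule — branch into C, ¬¬B  //  ¬C, ¬B.
              branch 1.2.2.1 (add C, ¬¬B):
                × closes — contains both B and ¬B.
              branch 1.2.2.2 (add ¬C, ¬B):
                × closes — contains both C and ¬C.
  branch 2 (add ¬((C ↔ ¬B) ↔ ¬C), ¬(¬¬B ∨ (¬A ∨ C))):
    ¬(¬¬B ∨ (¬A ∨ C)): α-rule — add ¬¬¬B, ¬(¬A ∨ C).
    ¬¬¬B: drop double negation, giving ¬B.
    ¬(¬A ∨ C): α-rule — add ¬¬A, ¬C.
    ¬((C ↔ ¬B) ↔ ¬C): β-rule — branch into (C ↔ ¬B), ¬¬C  //  ¬(C ↔ ¬B), ¬C.
      branch 2.1 (add (C ↔ ¬B), ¬¬C):
        × closes — contains both C and ¬C.
      branch 2.2 (add ¬(C ↔ ¬B), ¬C):
        ¬(C ↔ ¬B): β-rule — branch into C, ¬¬B  //  ¬C, ¬B.
          branch 2.2.1 (add C, ¬¬B):
            × closes — contains both C and ¬C.
          branch 2.2.2 (add ¬C, ¬B):
            ○ open, literals {A=T, B=F, C=F}.
8 branches closed, 1 open.
Each open branch fixes some atoms; the unmentioned ones are free. Counting distinct full assignments: branch {A=T, B=F, C=F} (none free) contributes 1 new. Total: 1.

1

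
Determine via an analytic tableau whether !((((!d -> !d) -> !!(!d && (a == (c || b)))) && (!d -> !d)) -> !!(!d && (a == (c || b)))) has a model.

Initial set: {!((((!d -> !d) -> !!(!d && (a == (c || b)))) && (!d -> !d)) -> !!(!d && (a == (c || b))))}.
!((((!d -> !d) -> !!(!d && (a == (c || b)))) && (!d -> !d)) -> !!(!d && (a == (c || b)))): α-rule — add (((!d -> !d) -> !!(!d && (a == (c || b)))) && (!d -> !d)), !!!(!d && (a == (c || b))).
(((!d -> !d) -> !!(!d && (a == (c || b)))) && (!d -> !d)): α-rule — add ((!d -> !d) -> !!(!d && (a == (c || b)))), (!d -> !d).
!!!(!d && (a == (c || b))): drop double negation, giving !(!d && (a == (c || b))).
((!d -> !d) -> !!(!d && (a == (c || b)))): β-rule — branch into !(!d -> !d)  //  !!(!d && (a == (c || b))).
  branch 1 (add !(!d -> !d)):
    !(!d -> !d): α-rule — add !d, !!d.
    × closes — contains both d and !d.
  branch 2 (add !!(!d && (a == (c || b)))):
    !!(!d && (a == (c || b))): drop double negation, giving (!d && (a == (c || b))).
    (!d && (a == (c || b))): α-rule — add !d, (a == (c || b)).
    (!d -> !d): β-rule — branch into !!d  //  !d.
      branch 2.1 (add !!d):
        × closes — contains both d and !d.
      branch 2.2 (add !d):
        !(!d && (a == (c || b))): β-rule — branch into !!d  //  !(a == (c || b)).
          branch 2.2.1 (add !!d):
            × closes — contains both d and !d.
          branch 2.2.2 (add !(a == (c || b))):
            (a == (c || b)): β-rule — branch into a, (c || b)  //  !a, !(c || b).
              branch 2.2.2.1 (add a, (c || b)):
                !(a == (c || b)): β-rule — branch into a, !(c || b)  //  !a, (c || b).
                  branch 2.2.2.1.1 (add a, !(c || b)):
                    !(c || b): α-rule — add !c, !b.
                    (c || b): β-rule — branch into c  //  b.
                      branch 2.2.2.1.1.1 (add c):
                        × closes — contains both c and !c.
                      branch 2.2.2.1.1.2 (add b):
                        × closes — contains both b and !b.
                  branch 2.2.2.1.2 (add !a, (c || b)):
                    × closes — contains both a and !a.
              branch 2.2.2.2 (add !a, !(c || b)):
                !(c || b): α-rule — add !c, !b.
                !(a == (c || b)): β-rule — branch into a, !(c || b)  //  !a, (c || b).
                  branch 2.2.2.2.1 (add a, !(c || b)):
                    × closes — contains both a and !a.
                  branch 2.2.2.2.2 (add !a, (c || b)):
                    (c || b): β-rule — branch into c  //  b.
                      branch 2.2.2.2.2.1 (add c):
                        × closes — contains both c and !c.
                      branch 2.2.2.2.2.2 (add b):
                        × closes — contains both b and !b.
All 9 branches close.
Every branch closed; the formula is unsatisfiable.

Unsatisfiable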